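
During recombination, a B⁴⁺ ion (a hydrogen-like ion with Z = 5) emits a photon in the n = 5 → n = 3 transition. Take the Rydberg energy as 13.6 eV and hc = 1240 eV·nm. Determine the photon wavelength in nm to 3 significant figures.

For Z = 5 the level energies scale as Z², so the effective Rydberg energy is 13.6 × 25 = 340.0 eV.
ΔE = 340.0 × (1/3² − 1/5²) = 340.0 × 0.07111 = 24.18 eV.
λ = hc/ΔE = 1240 / 24.18 = 51.3 nm.

51.3 nm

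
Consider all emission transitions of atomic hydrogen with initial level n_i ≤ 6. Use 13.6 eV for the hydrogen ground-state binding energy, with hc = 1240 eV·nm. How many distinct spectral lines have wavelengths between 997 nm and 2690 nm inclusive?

Enumerate all n_i → n_f pairs with 1 ≤ n_f < n_i ≤ 6 and compute λ = 1240 / [13.6·1·(1/n_f² − 1/n_i²)].
Lines falling in [997, 2690] nm: 6→3 (1094 nm), 5→3 (1282 nm), 4→3 (1876 nm), 6→4 (2626 nm).

4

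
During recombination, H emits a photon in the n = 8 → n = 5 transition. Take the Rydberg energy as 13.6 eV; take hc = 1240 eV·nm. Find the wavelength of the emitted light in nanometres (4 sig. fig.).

ΔE = 13.60 × (1/5² − 1/8²) = 13.60 × 0.02438 = 0.3315 eV.
λ = hc/ΔE = 1240 / 0.3315 = 3741 nm.
This line belongs to the Pfund series.

3741 nm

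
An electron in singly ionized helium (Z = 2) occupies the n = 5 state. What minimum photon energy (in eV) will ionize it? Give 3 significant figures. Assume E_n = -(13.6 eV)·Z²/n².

E_n = −13.6 Z²/n² = −54.40/n² eV for Z = 2.
E_5 = −54.40/25 = −2.18 eV, so ionization (to E = 0) requires 2.18 eV.

2.18 eV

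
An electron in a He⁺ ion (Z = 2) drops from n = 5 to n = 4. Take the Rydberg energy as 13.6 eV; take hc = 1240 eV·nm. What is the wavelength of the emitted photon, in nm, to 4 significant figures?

1013 nm

For Z = 2 the level energies scale as Z², so the effective Rydberg energy is 13.6 × 4 = 54.40 eV.
ΔE = 54.40 × (1/4² − 1/5²) = 54.40 × 0.02250 = 1.224 eV.
λ = hc/ΔE = 1240 / 1.224 = 1013 nm.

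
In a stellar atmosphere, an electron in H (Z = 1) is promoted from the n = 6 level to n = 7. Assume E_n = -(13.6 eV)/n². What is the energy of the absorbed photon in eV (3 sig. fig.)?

E_7 = −13.60/49 = −0.2776 eV and E_6 = −13.60/36 = −0.3778 eV.
The photon energy is |E_7 − E_6| = 0.100 eV.

0.100 eV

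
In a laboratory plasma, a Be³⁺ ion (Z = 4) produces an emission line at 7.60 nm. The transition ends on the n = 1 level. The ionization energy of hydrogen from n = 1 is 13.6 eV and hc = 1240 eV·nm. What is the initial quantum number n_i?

The photon energy is ΔE = hc/λ = 1240 / 7.60 = 163.2 eV.
With Z = 4, ΔE = 217.6 × (1/n_f² − 1/n_i²), so 1/n_f² − 1/n_i² = 0.7498.
With n_f = 1: 1/n_i² = 1/1 − 0.7498 = 0.2502, so n_i ≈ 2.00.

n_i = 2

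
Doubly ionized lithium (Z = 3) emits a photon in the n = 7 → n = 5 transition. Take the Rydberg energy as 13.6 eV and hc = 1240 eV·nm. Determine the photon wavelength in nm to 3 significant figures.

517 nm

For Z = 3 the level energies scale as Z², so the effective Rydberg energy is 13.6 × 9 = 122.4 eV.
ΔE = 122.4 × (1/5² − 1/7²) = 122.4 × 0.01959 = 2.398 eV.
λ = hc/ΔE = 1240 / 2.398 = 517 nm.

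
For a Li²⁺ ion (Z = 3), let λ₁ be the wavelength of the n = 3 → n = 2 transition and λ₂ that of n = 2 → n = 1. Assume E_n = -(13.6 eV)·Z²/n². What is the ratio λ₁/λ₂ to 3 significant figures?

5.40

λ ∝ 1/ΔE ∝ 1/(1/n_f² − 1/n_i²), and the Z² and hc factors cancel in the ratio.
λ₁/λ₂ = (1/1² − 1/2²)/(1/2² − 1/3²) = 0.7500/0.1389 = 5.40.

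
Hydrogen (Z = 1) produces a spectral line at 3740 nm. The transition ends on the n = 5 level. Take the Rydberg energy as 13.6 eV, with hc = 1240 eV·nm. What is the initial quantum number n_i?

The photon energy is ΔE = hc/λ = 1240 / 3740 = 0.3316 eV.
With Z = 1, ΔE = 13.60 × (1/n_f² − 1/n_i²), so 1/n_f² − 1/n_i² = 0.02438.
With n_f = 5: 1/n_i² = 1/25 − 0.02438 = 0.01562, so n_i ≈ 8.00.

n_i = 8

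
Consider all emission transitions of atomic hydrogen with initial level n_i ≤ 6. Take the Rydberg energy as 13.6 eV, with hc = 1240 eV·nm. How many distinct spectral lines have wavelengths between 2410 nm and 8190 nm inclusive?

3

Enumerate all n_i → n_f pairs with 1 ≤ n_f < n_i ≤ 6 and compute λ = 1240 / [13.6·1·(1/n_f² − 1/n_i²)].
Lines falling in [2410, 8190] nm: 6→4 (2626 nm), 5→4 (4052 nm), 6→5 (7460 nm).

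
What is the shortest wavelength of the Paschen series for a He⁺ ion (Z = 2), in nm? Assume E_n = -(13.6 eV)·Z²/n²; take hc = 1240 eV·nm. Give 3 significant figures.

205 nm

The Paschen series has lower level n_f = 3; the series limit corresponds to n_i → ∞.
ΔE_max = 13.6 × 4 / 3² = 6.044 eV.
λ_min = 1240 / 6.044 = 205 nm.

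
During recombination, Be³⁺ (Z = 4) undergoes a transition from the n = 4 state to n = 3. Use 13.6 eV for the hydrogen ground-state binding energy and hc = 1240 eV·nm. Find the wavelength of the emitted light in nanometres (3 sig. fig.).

For Z = 4 the level energies scale as Z², so the effective Rydberg energy is 13.6 × 16 = 217.6 eV.
ΔE = 217.6 × (1/3² − 1/4²) = 217.6 × 0.04861 = 10.58 eV.
λ = hc/ΔE = 1240 / 10.58 = 117 nm.

117 nm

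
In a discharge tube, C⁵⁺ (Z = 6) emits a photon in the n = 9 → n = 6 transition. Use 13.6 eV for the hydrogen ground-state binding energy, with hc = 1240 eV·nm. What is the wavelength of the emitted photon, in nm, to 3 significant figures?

164 nm

For Z = 6 the level energies scale as Z², so the effective Rydberg energy is 13.6 × 36 = 489.6 eV.
ΔE = 489.6 × (1/6² − 1/9²) = 489.6 × 0.01543 = 7.556 eV.
λ = hc/ΔE = 1240 / 7.556 = 164 nm.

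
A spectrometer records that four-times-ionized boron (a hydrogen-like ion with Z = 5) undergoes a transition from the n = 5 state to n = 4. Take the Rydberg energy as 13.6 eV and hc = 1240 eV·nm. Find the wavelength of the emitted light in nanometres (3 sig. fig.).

For Z = 5 the level energies scale as Z², so the effective Rydberg energy is 13.6 × 25 = 340.0 eV.
ΔE = 340.0 × (1/4² − 1/5²) = 340.0 × 0.02250 = 7.650 eV.
λ = hc/ΔE = 1240 / 7.650 = 162 nm.

162 nm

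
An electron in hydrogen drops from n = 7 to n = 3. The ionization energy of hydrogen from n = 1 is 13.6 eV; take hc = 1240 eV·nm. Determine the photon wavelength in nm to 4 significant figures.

1005 nm

ΔE = 13.60 × (1/3² − 1/7²) = 13.60 × 0.09070 = 1.234 eV.
λ = hc/ΔE = 1240 / 1.234 = 1005 nm.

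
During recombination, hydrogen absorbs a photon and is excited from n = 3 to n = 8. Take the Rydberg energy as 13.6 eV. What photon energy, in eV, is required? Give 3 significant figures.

E_8 = −13.60/64 = −0.2125 eV and E_3 = −13.60/9 = −1.511 eV.
The photon energy is |E_8 − E_3| = 1.30 eV.

1.30 eV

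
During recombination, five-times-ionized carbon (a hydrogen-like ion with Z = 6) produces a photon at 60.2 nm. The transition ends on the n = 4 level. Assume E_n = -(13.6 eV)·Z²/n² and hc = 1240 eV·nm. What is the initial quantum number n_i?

n_i = 7

The photon energy is ΔE = hc/λ = 1240 / 60.2 = 20.60 eV.
With Z = 6, ΔE = 489.6 × (1/n_f² − 1/n_i²), so 1/n_f² − 1/n_i² = 0.04207.
With n_f = 4: 1/n_i² = 1/16 − 0.04207 = 0.02043, so n_i ≈ 7.00.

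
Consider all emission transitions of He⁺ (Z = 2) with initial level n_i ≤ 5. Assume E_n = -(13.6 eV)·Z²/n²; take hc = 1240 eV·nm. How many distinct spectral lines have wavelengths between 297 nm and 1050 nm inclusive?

Enumerate all n_i → n_f pairs with 1 ≤ n_f < n_i ≤ 5 and compute λ = 1240 / [13.6·4·(1/n_f² − 1/n_i²)].
Lines falling in [297, 1050] nm: 5→3 (320.5 nm), 4→3 (468.9 nm), 5→4 (1013 nm).

3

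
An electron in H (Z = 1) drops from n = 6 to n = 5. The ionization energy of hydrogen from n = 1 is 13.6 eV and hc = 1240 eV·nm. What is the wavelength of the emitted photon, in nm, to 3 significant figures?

ΔE = 13.60 × (1/5² − 1/6²) = 13.60 × 0.01222 = 0.1662 eV.
λ = hc/ΔE = 1240 / 0.1662 = 7460 nm.
This line belongs to the Pfund series.

7460 nm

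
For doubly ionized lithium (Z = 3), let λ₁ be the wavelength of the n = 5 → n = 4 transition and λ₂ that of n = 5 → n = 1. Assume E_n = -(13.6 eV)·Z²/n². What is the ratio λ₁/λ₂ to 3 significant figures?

λ ∝ 1/ΔE ∝ 1/(1/n_f² − 1/n_i²), and the Z² and hc factors cancel in the ratio.
λ₁/λ₂ = (1/1² − 1/5²)/(1/4² − 1/5²) = 0.9600/0.02250 = 42.7.

42.7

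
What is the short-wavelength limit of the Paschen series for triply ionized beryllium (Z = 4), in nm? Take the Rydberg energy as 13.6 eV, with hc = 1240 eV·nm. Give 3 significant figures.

The Paschen series has lower level n_f = 3; the series limit corresponds to n_i → ∞.
ΔE_max = 13.6 × 16 / 3² = 24.18 eV.
λ_min = 1240 / 24.18 = 51.3 nm.

51.3 nm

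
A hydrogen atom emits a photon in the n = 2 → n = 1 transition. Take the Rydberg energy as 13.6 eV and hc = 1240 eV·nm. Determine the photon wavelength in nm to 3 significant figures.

ΔE = 13.60 × (1/1² − 1/2²) = 13.60 × 0.7500 = 10.20 eV.
λ = hc/ΔE = 1240 / 10.20 = 122 nm.

122 nm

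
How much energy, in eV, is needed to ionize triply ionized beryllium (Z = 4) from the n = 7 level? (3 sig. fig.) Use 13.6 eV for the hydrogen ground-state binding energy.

E_n = −13.6 Z²/n² = −217.6/n² eV for Z = 4.
E_7 = −217.6/49 = −4.44 eV, so ionization (to E = 0) requires 4.44 eV.

4.44 eV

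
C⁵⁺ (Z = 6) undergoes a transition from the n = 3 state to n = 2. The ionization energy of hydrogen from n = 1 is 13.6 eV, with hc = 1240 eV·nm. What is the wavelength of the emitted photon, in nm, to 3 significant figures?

For Z = 6 the level energies scale as Z², so the effective Rydberg energy is 13.6 × 36 = 489.6 eV.
ΔE = 489.6 × (1/2² − 1/3²) = 489.6 × 0.1389 = 68.00 eV.
λ = hc/ΔE = 1240 / 68.00 = 18.2 nm.

18.2 nm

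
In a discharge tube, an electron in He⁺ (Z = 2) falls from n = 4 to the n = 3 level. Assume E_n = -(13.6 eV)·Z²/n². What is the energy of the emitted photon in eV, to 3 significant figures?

2.64 eV

The Bohr energies scale as Z², so for Z = 2: E_n = −54.40/n² eV.
E_4 = −54.40/16 = −3.400 eV and E_3 = −54.40/9 = −6.044 eV.
The photon energy is |E_4 − E_3| = 2.64 eV.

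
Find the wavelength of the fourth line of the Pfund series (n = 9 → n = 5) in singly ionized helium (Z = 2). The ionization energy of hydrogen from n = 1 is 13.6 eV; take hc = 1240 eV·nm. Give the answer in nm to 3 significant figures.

The Pfund series terminates on n_f = 5; the fourth line has n_i = 5+4 = 9.
ΔE = 54.40 × (1/5² − 1/9²) = 1.504 eV.
λ = 1240 / 1.504 = 824 nm.

824 nm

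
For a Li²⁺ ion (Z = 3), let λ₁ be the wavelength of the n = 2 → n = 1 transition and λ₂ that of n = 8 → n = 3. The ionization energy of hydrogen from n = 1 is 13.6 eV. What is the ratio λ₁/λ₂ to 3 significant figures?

0.127

λ ∝ 1/ΔE ∝ 1/(1/n_f² − 1/n_i²), and the Z² and hc factors cancel in the ratio.
λ₁/λ₂ = (1/3² − 1/8²)/(1/1² − 1/2²) = 0.09549/0.7500 = 0.127.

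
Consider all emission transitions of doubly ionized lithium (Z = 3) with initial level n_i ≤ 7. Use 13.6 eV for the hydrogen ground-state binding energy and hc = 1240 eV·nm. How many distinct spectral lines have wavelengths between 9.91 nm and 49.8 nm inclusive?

Enumerate all n_i → n_f pairs with 1 ≤ n_f < n_i ≤ 7 and compute λ = 1240 / [13.6·9·(1/n_f² − 1/n_i²)].
Lines falling in [9.91, 49.8] nm: 7→1 (10.34 nm), 6→1 (10.42 nm), 5→1 (10.55 nm), 4→1 (10.81 nm), 3→1 (11.40 nm), 2→1 (13.51 nm), 7→2 (44.12 nm), 6→2 (45.59 nm), 5→2 (48.24 nm).

9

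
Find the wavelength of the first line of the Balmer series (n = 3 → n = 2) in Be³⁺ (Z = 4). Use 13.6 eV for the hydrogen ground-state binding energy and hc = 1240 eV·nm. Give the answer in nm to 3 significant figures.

The Balmer series terminates on n_f = 2; the first line has n_i = 2+1 = 3.
ΔE = 217.6 × (1/2² − 1/3²) = 30.22 eV.
λ = 1240 / 30.22 = 41.0 nm.

41.0 nm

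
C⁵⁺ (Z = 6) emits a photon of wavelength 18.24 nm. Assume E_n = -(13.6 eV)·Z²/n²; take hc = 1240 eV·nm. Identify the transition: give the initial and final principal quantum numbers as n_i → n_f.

n_i = 3, n_f = 2

The photon energy is ΔE = hc/λ = 1240 / 18.24 = 67.98 eV.
With Z = 6, ΔE = 489.6 × (1/n_f² − 1/n_i²), so 1/n_f² − 1/n_i² = 0.1389.
Trying n_f = 2 gives 1/n_i² = 0.1111, i.e. n_i ≈ 3; this pair matches.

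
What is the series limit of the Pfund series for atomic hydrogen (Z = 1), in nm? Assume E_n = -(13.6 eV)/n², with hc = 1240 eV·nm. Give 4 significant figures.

2279 nm

The Pfund series has lower level n_f = 5; the series limit corresponds to n_i → ∞.
ΔE_max = 13.6 × 1 / 5² = 0.5440 eV.
λ_min = 1240 / 0.5440 = 2279 nm.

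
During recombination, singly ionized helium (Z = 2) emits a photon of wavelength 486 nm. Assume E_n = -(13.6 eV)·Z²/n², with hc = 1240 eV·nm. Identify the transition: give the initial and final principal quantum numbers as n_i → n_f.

n_i = 8, n_f = 4

The photon energy is ΔE = hc/λ = 1240 / 486 = 2.551 eV.
With Z = 2, ΔE = 54.40 × (1/n_f² − 1/n_i²), so 1/n_f² − 1/n_i² = 0.04690.
Trying n_f = 4 gives 1/n_i² = 0.01560, i.e. n_i ≈ 8; this pair matches.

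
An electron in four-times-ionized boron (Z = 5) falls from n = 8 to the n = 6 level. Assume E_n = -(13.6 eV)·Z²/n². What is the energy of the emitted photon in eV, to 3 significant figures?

4.13 eV

The Bohr energies scale as Z², so for Z = 5: E_n = −340.0/n² eV.
E_8 = −340.0/64 = −5.313 eV and E_6 = −340.0/36 = −9.444 eV.
The photon energy is |E_8 − E_6| = 4.13 eV.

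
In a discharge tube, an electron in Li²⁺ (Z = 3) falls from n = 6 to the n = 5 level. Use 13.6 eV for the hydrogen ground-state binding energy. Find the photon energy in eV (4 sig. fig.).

The Bohr energies scale as Z², so for Z = 3: E_n = −122.4/n² eV.
E_6 = −122.4/36 = −3.400 eV and E_5 = −122.4/25 = −4.896 eV.
The photon energy is |E_6 − E_5| = 1.496 eV.

1.496 eV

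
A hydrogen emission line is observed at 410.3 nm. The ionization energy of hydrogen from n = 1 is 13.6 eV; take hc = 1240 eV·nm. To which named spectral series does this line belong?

ΔE = 1240/410.3 = 3.022 eV.
This matches 13.6 × (1/2² − 1/6²), so n_f = 2: the Balmer series.

Balmer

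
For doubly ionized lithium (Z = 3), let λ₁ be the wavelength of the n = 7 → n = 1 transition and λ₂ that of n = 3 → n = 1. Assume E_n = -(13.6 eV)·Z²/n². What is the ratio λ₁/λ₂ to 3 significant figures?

0.907

λ ∝ 1/ΔE ∝ 1/(1/n_f² − 1/n_i²), and the Z² and hc factors cancel in the ratio.
λ₁/λ₂ = (1/1² − 1/3²)/(1/1² − 1/7²) = 0.8889/0.9796 = 0.907.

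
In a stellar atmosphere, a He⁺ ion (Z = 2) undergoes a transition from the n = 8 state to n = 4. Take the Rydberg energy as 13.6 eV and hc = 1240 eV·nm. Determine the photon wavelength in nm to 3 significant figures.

For Z = 2 the level energies scale as Z², so the effective Rydberg energy is 13.6 × 4 = 54.40 eV.
ΔE = 54.40 × (1/4² − 1/8²) = 54.40 × 0.04688 = 2.550 eV.
λ = hc/ΔE = 1240 / 2.550 = 486 nm.

486 nm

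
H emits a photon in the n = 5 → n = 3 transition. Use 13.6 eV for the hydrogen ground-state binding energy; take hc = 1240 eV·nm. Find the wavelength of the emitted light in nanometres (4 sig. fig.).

1282 nm

ΔE = 13.60 × (1/3² − 1/5²) = 13.60 × 0.07111 = 0.9671 eV.
λ = hc/ΔE = 1240 / 0.9671 = 1282 nm.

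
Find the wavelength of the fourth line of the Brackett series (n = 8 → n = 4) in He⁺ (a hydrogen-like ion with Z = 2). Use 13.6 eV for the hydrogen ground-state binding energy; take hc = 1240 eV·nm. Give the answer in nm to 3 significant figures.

The Brackett series terminates on n_f = 4; the fourth line has n_i = 4+4 = 8.
ΔE = 54.40 × (1/4² − 1/8²) = 2.550 eV.
λ = 1240 / 2.550 = 486 nm.

486 nm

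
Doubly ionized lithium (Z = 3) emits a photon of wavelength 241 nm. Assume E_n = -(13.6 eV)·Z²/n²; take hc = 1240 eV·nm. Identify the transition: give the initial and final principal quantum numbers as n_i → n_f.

The photon energy is ΔE = hc/λ = 1240 / 241 = 5.145 eV.
With Z = 3, ΔE = 122.4 × (1/n_f² − 1/n_i²), so 1/n_f² − 1/n_i² = 0.04204.
Trying n_f = 4 gives 1/n_i² = 0.02046, i.e. n_i ≈ 7; this pair matches.

n_i = 7, n_f = 4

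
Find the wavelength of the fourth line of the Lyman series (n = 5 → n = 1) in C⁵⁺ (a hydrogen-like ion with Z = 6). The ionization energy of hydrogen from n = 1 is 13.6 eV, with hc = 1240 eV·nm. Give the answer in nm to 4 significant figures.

2.638 nm

The Lyman series terminates on n_f = 1; the fourth line has n_i = 1+4 = 5.
ΔE = 489.6 × (1/1² − 1/5²) = 470.0 eV.
λ = 1240 / 470.0 = 2.638 nm.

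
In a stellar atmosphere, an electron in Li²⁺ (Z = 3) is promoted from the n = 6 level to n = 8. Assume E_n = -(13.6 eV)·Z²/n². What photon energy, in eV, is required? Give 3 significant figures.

1.49 eV

The Bohr energies scale as Z², so for Z = 3: E_n = −122.4/n² eV.
E_8 = −122.4/64 = −1.913 eV and E_6 = −122.4/36 = −3.400 eV.
The photon energy is |E_8 − E_6| = 1.49 eV.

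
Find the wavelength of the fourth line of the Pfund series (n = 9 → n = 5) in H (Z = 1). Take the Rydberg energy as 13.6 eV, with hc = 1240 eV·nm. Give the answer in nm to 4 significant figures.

3297 nm

The Pfund series terminates on n_f = 5; the fourth line has n_i = 5+4 = 9.
ΔE = 13.60 × (1/5² − 1/9²) = 0.3761 eV.
λ = 1240 / 0.3761 = 3297 nm.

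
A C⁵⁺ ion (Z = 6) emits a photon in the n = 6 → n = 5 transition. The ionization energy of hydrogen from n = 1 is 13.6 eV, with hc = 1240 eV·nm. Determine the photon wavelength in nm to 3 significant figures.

For Z = 6 the level energies scale as Z², so the effective Rydberg energy is 13.6 × 36 = 489.6 eV.
ΔE = 489.6 × (1/5² − 1/6²) = 489.6 × 0.01222 = 5.984 eV.
λ = hc/ΔE = 1240 / 5.984 = 207 nm.

207 nm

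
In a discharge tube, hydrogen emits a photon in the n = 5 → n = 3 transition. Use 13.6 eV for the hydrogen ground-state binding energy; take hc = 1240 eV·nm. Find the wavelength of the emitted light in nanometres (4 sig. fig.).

ΔE = 13.60 × (1/3² − 1/5²) = 13.60 × 0.07111 = 0.9671 eV.
λ = hc/ΔE = 1240 / 0.9671 = 1282 nm.
This line belongs to the Paschen series.

1282 nm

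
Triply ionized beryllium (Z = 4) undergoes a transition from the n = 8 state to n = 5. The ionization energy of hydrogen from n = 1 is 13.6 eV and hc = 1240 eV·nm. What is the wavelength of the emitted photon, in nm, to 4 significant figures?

For Z = 4 the level energies scale as Z², so the effective Rydberg energy is 13.6 × 16 = 217.6 eV.
ΔE = 217.6 × (1/5² − 1/8²) = 217.6 × 0.02438 = 5.304 eV.
λ = hc/ΔE = 1240 / 5.304 = 233.8 nm.

233.8 nm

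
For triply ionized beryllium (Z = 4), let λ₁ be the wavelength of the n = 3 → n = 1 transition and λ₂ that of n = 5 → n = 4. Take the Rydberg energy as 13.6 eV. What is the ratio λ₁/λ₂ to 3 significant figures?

λ ∝ 1/ΔE ∝ 1/(1/n_f² − 1/n_i²), and the Z² and hc factors cancel in the ratio.
λ₁/λ₂ = (1/4² − 1/5²)/(1/1² − 1/3²) = 0.02250/0.8889 = 0.0253.

0.0253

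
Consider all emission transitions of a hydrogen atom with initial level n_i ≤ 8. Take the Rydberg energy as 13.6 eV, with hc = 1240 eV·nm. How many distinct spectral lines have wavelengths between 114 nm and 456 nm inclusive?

Enumerate all n_i → n_f pairs with 1 ≤ n_f < n_i ≤ 8 and compute λ = 1240 / [13.6·1·(1/n_f² − 1/n_i²)].
Lines falling in [114, 456] nm: 2→1 (121.6 nm), 8→2 (389.0 nm), 7→2 (397.1 nm), 6→2 (410.3 nm), 5→2 (434.2 nm).

5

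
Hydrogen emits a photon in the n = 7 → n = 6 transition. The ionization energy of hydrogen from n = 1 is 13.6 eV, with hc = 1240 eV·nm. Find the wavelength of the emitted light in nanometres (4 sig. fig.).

ΔE = 13.60 × (1/6² − 1/7²) = 13.60 × 0.007370 = 0.1002 eV.
λ = hc/ΔE = 1240 / 0.1002 = 12370 nm.

12370 nm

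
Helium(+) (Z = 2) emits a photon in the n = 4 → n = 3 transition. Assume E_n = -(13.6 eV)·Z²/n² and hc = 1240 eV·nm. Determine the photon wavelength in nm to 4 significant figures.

For Z = 2 the level energies scale as Z², so the effective Rydberg energy is 13.6 × 4 = 54.40 eV.
ΔE = 54.40 × (1/3² − 1/4²) = 54.40 × 0.04861 = 2.644 eV.
λ = hc/ΔE = 1240 / 2.644 = 468.9 nm.

468.9 nm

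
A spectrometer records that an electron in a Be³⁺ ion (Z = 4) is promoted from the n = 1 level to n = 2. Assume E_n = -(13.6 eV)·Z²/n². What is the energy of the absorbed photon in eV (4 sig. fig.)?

The Bohr energies scale as Z², so for Z = 4: E_n = −217.6/n² eV.
E_2 = −217.6/4 = −54.40 eV and E_1 = −217.6/1 = −217.6 eV.
The photon energy is |E_2 − E_1| = 163.2 eV.

163.2 eV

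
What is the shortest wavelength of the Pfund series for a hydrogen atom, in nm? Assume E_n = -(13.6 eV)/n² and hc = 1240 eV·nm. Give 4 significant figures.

The Pfund series has lower level n_f = 5; the series limit corresponds to n_i → ∞.
ΔE_max = 13.6 × 1 / 5² = 0.5440 eV.
λ_min = 1240 / 0.5440 = 2279 nm.

2279 nm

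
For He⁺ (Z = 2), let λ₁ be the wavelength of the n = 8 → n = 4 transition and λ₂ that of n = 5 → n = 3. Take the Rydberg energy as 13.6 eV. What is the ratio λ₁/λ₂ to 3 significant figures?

1.52

λ ∝ 1/ΔE ∝ 1/(1/n_f² − 1/n_i²), and the Z² and hc factors cancel in the ratio.
λ₁/λ₂ = (1/3² − 1/5²)/(1/4² − 1/8²) = 0.07111/0.04688 = 1.52.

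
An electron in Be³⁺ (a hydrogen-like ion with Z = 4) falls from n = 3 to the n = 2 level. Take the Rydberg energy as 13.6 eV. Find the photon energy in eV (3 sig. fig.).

The Bohr energies scale as Z², so for Z = 4: E_n = −217.6/n² eV.
E_3 = −217.6/9 = −24.18 eV and E_2 = −217.6/4 = −54.40 eV.
The photon energy is |E_3 − E_2| = 30.2 eV.

30.2 eV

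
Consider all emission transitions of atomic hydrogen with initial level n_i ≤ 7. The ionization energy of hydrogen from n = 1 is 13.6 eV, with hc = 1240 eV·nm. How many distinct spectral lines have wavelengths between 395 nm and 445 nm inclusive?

Enumerate all n_i → n_f pairs with 1 ≤ n_f < n_i ≤ 7 and compute λ = 1240 / [13.6·1·(1/n_f² − 1/n_i²)].
Lines falling in [395, 445] nm: 7→2 (397.1 nm), 6→2 (410.3 nm), 5→2 (434.2 nm).

3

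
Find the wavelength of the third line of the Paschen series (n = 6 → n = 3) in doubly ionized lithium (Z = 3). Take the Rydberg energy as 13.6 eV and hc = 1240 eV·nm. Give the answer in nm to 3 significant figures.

122 nm

The Paschen series terminates on n_f = 3; the third line has n_i = 3+3 = 6.
ΔE = 122.4 × (1/3² − 1/6²) = 10.20 eV.
λ = 1240 / 10.20 = 122 nm.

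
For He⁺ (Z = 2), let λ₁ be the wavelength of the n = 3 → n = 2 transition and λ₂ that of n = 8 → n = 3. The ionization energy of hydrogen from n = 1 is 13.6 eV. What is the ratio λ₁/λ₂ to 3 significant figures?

0.688

λ ∝ 1/ΔE ∝ 1/(1/n_f² − 1/n_i²), and the Z² and hc factors cancel in the ratio.
λ₁/λ₂ = (1/3² − 1/8²)/(1/2² − 1/3²) = 0.09549/0.1389 = 0.688.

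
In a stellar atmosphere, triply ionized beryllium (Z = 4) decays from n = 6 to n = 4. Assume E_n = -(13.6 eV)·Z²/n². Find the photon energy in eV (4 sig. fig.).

7.556 eV

The Bohr energies scale as Z², so for Z = 4: E_n = −217.6/n² eV.
E_6 = −217.6/36 = −6.044 eV and E_4 = −217.6/16 = −13.60 eV.
The photon energy is |E_6 − E_4| = 7.556 eV.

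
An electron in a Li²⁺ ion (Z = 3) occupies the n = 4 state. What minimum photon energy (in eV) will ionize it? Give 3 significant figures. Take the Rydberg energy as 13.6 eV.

7.65 eV

E_n = −13.6 Z²/n² = −122.4/n² eV for Z = 3.
E_4 = −122.4/16 = −7.65 eV, so ionization (to E = 0) requires 7.65 eV.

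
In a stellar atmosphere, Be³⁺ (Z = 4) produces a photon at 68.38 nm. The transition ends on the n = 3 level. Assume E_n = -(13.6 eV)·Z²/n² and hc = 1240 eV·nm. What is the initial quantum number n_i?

n_i = 6

The photon energy is ΔE = hc/λ = 1240 / 68.38 = 18.13 eV.
With Z = 4, ΔE = 217.6 × (1/n_f² − 1/n_i²), so 1/n_f² − 1/n_i² = 0.08334.
With n_f = 3: 1/n_i² = 1/9 − 0.08334 = 0.02777, so n_i ≈ 6.00.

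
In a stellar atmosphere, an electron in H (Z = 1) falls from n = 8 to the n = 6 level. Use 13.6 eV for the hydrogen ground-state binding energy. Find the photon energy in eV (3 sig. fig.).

0.165 eV

E_8 = −13.60/64 = −0.2125 eV and E_6 = −13.60/36 = −0.3778 eV.
The photon energy is |E_8 − E_6| = 0.165 eV.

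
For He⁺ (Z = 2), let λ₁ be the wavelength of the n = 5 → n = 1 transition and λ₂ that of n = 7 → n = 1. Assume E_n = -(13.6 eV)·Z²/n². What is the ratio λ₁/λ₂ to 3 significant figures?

λ ∝ 1/ΔE ∝ 1/(1/n_f² − 1/n_i²), and the Z² and hc factors cancel in the ratio.
λ₁/λ₂ = (1/1² − 1/7²)/(1/1² − 1/5²) = 0.9796/0.9600 = 1.02.

1.02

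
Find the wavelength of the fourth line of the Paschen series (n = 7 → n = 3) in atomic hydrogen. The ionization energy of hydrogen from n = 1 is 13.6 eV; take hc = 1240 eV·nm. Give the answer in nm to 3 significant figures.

The Paschen series terminates on n_f = 3; the fourth line has n_i = 3+4 = 7.
ΔE = 13.60 × (1/3² − 1/7²) = 1.234 eV.
λ = 1240 / 1.234 = 1010 nm.

1010 nm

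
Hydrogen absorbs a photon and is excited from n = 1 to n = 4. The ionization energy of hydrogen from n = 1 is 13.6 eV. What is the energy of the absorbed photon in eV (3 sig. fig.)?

12.8 eV

E_4 = −13.60/16 = −0.8500 eV and E_1 = −13.60/1 = −13.60 eV.
The photon energy is |E_4 − E_1| = 12.8 eV.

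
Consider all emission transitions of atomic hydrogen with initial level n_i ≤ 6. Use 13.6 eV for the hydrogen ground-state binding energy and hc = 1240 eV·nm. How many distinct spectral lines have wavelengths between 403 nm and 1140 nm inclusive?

5

Enumerate all n_i → n_f pairs with 1 ≤ n_f < n_i ≤ 6 and compute λ = 1240 / [13.6·1·(1/n_f² − 1/n_i²)].
Lines falling in [403, 1140] nm: 6→2 (410.3 nm), 5→2 (434.2 nm), 4→2 (486.3 nm), 3→2 (656.5 nm), 6→3 (1094 nm).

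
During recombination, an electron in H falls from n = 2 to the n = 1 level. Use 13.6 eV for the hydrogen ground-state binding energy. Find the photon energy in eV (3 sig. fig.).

10.2 eV

E_2 = −13.60/4 = −3.400 eV and E_1 = −13.60/1 = −13.60 eV.
The photon energy is |E_2 − E_1| = 10.2 eV.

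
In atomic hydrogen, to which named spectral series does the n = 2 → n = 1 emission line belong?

Lyman

The series is set by the lower level: n_f = 1 is the Lyman series.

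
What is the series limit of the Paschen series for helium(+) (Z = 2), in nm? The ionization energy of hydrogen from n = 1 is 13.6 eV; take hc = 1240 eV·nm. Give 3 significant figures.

205 nm

The Paschen series has lower level n_f = 3; the series limit corresponds to n_i → ∞.
ΔE_max = 13.6 × 4 / 3² = 6.044 eV.
λ_min = 1240 / 6.044 = 205 nm.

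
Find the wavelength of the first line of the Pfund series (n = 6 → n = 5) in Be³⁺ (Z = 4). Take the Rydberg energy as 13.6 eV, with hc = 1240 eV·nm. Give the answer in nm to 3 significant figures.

The Pfund series terminates on n_f = 5; the first line has n_i = 5+1 = 6.
ΔE = 217.6 × (1/5² − 1/6²) = 2.660 eV.
λ = 1240 / 2.660 = 466 nm.

466 nm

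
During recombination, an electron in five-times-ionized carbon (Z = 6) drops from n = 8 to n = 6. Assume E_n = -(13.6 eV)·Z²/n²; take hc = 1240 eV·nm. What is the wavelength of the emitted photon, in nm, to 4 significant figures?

208.4 nm

For Z = 6 the level energies scale as Z², so the effective Rydberg energy is 13.6 × 36 = 489.6 eV.
ΔE = 489.6 × (1/6² − 1/8²) = 489.6 × 0.01215 = 5.950 eV.
λ = hc/ΔE = 1240 / 5.950 = 208.4 nm.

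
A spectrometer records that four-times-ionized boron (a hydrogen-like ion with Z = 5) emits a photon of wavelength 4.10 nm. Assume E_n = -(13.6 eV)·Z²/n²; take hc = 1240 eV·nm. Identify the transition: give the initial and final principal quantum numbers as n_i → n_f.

The photon energy is ΔE = hc/λ = 1240 / 4.10 = 302.4 eV.
With Z = 5, ΔE = 340.0 × (1/n_f² − 1/n_i²), so 1/n_f² − 1/n_i² = 0.8895.
Trying n_f = 1 gives 1/n_i² = 0.1105, i.e. n_i ≈ 3; this pair matches.

n_i = 3, n_f = 1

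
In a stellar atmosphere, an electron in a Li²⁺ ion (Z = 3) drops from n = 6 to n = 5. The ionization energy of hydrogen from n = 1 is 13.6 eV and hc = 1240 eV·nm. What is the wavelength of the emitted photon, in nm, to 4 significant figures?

828.9 nm

For Z = 3 the level energies scale as Z², so the effective Rydberg energy is 13.6 × 9 = 122.4 eV.
ΔE = 122.4 × (1/5² − 1/6²) = 122.4 × 0.01222 = 1.496 eV.
λ = hc/ΔE = 1240 / 1.496 = 828.9 nm.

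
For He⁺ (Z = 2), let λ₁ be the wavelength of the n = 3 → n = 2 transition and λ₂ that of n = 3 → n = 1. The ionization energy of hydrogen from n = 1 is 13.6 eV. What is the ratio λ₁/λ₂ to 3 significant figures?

λ ∝ 1/ΔE ∝ 1/(1/n_f² − 1/n_i²), and the Z² and hc factors cancel in the ratio.
λ₁/λ₂ = (1/1² − 1/3²)/(1/2² − 1/3²) = 0.8889/0.1389 = 6.40.

6.40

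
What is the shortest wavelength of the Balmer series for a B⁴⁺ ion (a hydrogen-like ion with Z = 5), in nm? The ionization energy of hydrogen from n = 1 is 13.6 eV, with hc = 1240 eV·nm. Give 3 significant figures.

14.6 nm

The Balmer series has lower level n_f = 2; the series limit corresponds to n_i → ∞.
ΔE_max = 13.6 × 25 / 2² = 85.00 eV.
λ_min = 1240 / 85.00 = 14.6 nm.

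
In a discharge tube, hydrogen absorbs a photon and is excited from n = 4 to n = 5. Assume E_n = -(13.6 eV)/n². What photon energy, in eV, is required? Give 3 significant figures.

0.306 eV

E_5 = −13.60/25 = −0.5440 eV and E_4 = −13.60/16 = −0.8500 eV.
The photon energy is |E_5 − E_4| = 0.306 eV.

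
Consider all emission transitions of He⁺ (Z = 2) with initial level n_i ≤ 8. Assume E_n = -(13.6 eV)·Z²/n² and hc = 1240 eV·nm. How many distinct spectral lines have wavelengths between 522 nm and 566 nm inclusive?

Enumerate all n_i → n_f pairs with 1 ≤ n_f < n_i ≤ 8 and compute λ = 1240 / [13.6·4·(1/n_f² − 1/n_i²)].
Lines falling in [522, 566] nm: 7→4 (541.5 nm).

1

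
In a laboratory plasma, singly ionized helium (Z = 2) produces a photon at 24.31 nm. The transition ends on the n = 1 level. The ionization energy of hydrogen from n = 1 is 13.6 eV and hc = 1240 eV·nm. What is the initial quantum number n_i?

n_i = 4

The photon energy is ΔE = hc/λ = 1240 / 24.31 = 51.01 eV.
With Z = 2, ΔE = 54.40 × (1/n_f² − 1/n_i²), so 1/n_f² − 1/n_i² = 0.9376.
With n_f = 1: 1/n_i² = 1/1 − 0.9376 = 0.06236, so n_i ≈ 4.00.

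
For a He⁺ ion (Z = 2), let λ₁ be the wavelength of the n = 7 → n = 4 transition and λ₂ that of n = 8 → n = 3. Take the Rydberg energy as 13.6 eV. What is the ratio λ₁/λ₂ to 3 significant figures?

λ ∝ 1/ΔE ∝ 1/(1/n_f² − 1/n_i²), and the Z² and hc factors cancel in the ratio.
λ₁/λ₂ = (1/3² − 1/8²)/(1/4² − 1/7²) = 0.09549/0.04209 = 2.27.

2.27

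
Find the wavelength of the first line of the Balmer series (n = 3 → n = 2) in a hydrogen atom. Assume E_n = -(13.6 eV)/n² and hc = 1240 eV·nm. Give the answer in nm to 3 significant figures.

656 nm

The Balmer series terminates on n_f = 2; the first line has n_i = 2+1 = 3.
ΔE = 13.60 × (1/2² − 1/3²) = 1.889 eV.
λ = 1240 / 1.889 = 656 nm.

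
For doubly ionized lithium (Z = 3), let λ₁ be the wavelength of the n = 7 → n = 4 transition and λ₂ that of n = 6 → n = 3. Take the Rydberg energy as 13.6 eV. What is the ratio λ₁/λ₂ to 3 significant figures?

1.98

λ ∝ 1/ΔE ∝ 1/(1/n_f² − 1/n_i²), and the Z² and hc factors cancel in the ratio.
λ₁/λ₂ = (1/3² − 1/6²)/(1/4² − 1/7²) = 0.08333/0.04209 = 1.98.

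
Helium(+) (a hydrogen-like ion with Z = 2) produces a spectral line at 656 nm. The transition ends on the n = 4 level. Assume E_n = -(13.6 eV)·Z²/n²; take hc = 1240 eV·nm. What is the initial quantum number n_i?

The photon energy is ΔE = hc/λ = 1240 / 656 = 1.890 eV.
With Z = 2, ΔE = 54.40 × (1/n_f² − 1/n_i²), so 1/n_f² − 1/n_i² = 0.03475.
With n_f = 4: 1/n_i² = 1/16 − 0.03475 = 0.02775, so n_i ≈ 6.00.

n_i = 6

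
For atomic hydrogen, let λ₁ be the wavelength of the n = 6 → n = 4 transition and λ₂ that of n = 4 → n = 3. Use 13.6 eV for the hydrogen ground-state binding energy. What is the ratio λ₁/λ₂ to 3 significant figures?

1.40

λ ∝ 1/ΔE ∝ 1/(1/n_f² − 1/n_i²), and the Z² and hc factors cancel in the ratio.
λ₁/λ₂ = (1/3² − 1/4²)/(1/4² − 1/6²) = 0.04861/0.03472 = 1.40.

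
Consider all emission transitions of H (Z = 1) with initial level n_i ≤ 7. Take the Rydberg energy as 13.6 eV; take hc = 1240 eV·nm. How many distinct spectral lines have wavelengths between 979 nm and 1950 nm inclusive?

Enumerate all n_i → n_f pairs with 1 ≤ n_f < n_i ≤ 7 and compute λ = 1240 / [13.6·1·(1/n_f² − 1/n_i²)].
Lines falling in [979, 1950] nm: 7→3 (1005 nm), 6→3 (1094 nm), 5→3 (1282 nm), 4→3 (1876 nm).

4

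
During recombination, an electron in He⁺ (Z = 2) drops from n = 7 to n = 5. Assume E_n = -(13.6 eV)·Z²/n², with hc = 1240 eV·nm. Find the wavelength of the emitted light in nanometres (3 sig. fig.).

1160 nm

For Z = 2 the level energies scale as Z², so the effective Rydberg energy is 13.6 × 4 = 54.40 eV.
ΔE = 54.40 × (1/5² − 1/7²) = 54.40 × 0.01959 = 1.066 eV.
λ = hc/ΔE = 1240 / 1.066 = 1160 nm.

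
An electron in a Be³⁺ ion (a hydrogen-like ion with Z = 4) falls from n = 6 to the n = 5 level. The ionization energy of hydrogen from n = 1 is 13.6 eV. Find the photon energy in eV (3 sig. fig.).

The Bohr energies scale as Z², so for Z = 4: E_n = −217.6/n² eV.
E_6 = −217.6/36 = −6.044 eV and E_5 = −217.6/25 = −8.704 eV.
The photon energy is |E_6 − E_5| = 2.66 eV.

2.66 eV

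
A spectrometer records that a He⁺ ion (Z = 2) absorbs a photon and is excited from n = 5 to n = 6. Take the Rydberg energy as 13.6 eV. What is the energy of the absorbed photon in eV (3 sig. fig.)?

0.665 eV

The Bohr energies scale as Z², so for Z = 2: E_n = −54.40/n² eV.
E_6 = −54.40/36 = −1.511 eV and E_5 = −54.40/25 = −2.176 eV.
The photon energy is |E_6 − E_5| = 0.665 eV.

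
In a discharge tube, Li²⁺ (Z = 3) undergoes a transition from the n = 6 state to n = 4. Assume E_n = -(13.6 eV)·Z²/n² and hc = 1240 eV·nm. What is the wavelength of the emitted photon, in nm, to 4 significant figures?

For Z = 3 the level energies scale as Z², so the effective Rydberg energy is 13.6 × 9 = 122.4 eV.
ΔE = 122.4 × (1/4² − 1/6²) = 122.4 × 0.03472 = 4.250 eV.
λ = hc/ΔE = 1240 / 4.250 = 291.8 nm.

291.8 nm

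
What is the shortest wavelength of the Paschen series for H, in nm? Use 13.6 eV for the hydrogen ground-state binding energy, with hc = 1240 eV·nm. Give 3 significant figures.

The Paschen series has lower level n_f = 3; the series limit corresponds to n_i → ∞.
ΔE_max = 13.6 × 1 / 3² = 1.511 eV.
λ_min = 1240 / 1.511 = 821 nm.

821 nm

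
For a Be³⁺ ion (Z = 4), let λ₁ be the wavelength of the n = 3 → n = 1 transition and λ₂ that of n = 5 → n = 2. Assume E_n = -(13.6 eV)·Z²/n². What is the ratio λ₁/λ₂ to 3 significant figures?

0.236

λ ∝ 1/ΔE ∝ 1/(1/n_f² − 1/n_i²), and the Z² and hc factors cancel in the ratio.
λ₁/λ₂ = (1/2² − 1/5²)/(1/1² − 1/3²) = 0.2100/0.8889 = 0.236.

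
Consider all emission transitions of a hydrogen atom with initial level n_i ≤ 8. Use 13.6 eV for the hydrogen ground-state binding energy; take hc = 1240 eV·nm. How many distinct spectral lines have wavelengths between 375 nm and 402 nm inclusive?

2

Enumerate all n_i → n_f pairs with 1 ≤ n_f < n_i ≤ 8 and compute λ = 1240 / [13.6·1·(1/n_f² − 1/n_i²)].
Lines falling in [375, 402] nm: 8→2 (389.0 nm), 7→2 (397.1 nm).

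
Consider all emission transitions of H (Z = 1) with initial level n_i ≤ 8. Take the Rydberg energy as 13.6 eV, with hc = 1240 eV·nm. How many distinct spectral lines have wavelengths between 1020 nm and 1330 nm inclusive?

Enumerate all n_i → n_f pairs with 1 ≤ n_f < n_i ≤ 8 and compute λ = 1240 / [13.6·1·(1/n_f² − 1/n_i²)].
Lines falling in [1020, 1330] nm: 6→3 (1094 nm), 5→3 (1282 nm).

2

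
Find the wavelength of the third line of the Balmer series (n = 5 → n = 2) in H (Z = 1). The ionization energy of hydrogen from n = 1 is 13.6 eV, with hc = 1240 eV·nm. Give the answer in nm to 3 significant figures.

434 nm

The Balmer series terminates on n_f = 2; the third line has n_i = 2+3 = 5.
ΔE = 13.60 × (1/2² − 1/5²) = 2.856 eV.
λ = 1240 / 2.856 = 434 nm.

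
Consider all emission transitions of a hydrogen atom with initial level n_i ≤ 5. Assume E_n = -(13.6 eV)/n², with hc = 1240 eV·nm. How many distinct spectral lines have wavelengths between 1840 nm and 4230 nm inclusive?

2

Enumerate all n_i → n_f pairs with 1 ≤ n_f < n_i ≤ 5 and compute λ = 1240 / [13.6·1·(1/n_f² − 1/n_i²)].
Lines falling in [1840, 4230] nm: 4→3 (1876 nm), 5→4 (4052 nm).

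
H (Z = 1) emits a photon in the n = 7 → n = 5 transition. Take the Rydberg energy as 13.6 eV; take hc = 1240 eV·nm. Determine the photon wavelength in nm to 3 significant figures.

ΔE = 13.60 × (1/5² − 1/7²) = 13.60 × 0.01959 = 0.2664 eV.
λ = hc/ΔE = 1240 / 0.2664 = 4650 nm.

4650 nm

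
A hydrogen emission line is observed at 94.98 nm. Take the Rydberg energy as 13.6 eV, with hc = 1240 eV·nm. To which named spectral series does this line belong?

ΔE = 1240/94.98 = 13.06 eV.
This matches 13.6 × (1/1² − 1/5²), so n_f = 1: the Lyman series.

Lyman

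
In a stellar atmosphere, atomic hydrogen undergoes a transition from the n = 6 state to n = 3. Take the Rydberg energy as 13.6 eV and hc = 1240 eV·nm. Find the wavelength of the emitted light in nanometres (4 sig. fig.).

ΔE = 13.60 × (1/3² − 1/6²) = 13.60 × 0.08333 = 1.133 eV.
λ = hc/ΔE = 1240 / 1.133 = 1094 nm.
This line belongs to the Paschen series.

1094 nm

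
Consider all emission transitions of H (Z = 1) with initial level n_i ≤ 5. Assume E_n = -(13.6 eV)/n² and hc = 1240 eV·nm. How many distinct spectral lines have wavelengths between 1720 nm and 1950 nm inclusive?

Enumerate all n_i → n_f pairs with 1 ≤ n_f < n_i ≤ 5 and compute λ = 1240 / [13.6·1·(1/n_f² − 1/n_i²)].
Lines falling in [1720, 1950] nm: 4→3 (1876 nm).

1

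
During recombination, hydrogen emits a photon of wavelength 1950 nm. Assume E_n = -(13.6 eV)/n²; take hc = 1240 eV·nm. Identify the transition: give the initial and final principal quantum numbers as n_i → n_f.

n_i = 8, n_f = 4

The photon energy is ΔE = hc/λ = 1240 / 1950 = 0.6359 eV.
With Z = 1, ΔE = 13.60 × (1/n_f² − 1/n_i²), so 1/n_f² − 1/n_i² = 0.04676.
Trying n_f = 4 gives 1/n_i² = 0.01574, i.e. n_i ≈ 8; this pair matches.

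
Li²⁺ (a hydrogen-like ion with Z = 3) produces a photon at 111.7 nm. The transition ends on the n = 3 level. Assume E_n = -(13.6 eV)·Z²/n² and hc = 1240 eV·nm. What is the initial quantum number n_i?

n_i = 7

The photon energy is ΔE = hc/λ = 1240 / 111.7 = 11.10 eV.
With Z = 3, ΔE = 122.4 × (1/n_f² − 1/n_i²), so 1/n_f² − 1/n_i² = 0.09070.
With n_f = 3: 1/n_i² = 1/9 − 0.09070 = 0.02042, so n_i ≈ 7.00.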